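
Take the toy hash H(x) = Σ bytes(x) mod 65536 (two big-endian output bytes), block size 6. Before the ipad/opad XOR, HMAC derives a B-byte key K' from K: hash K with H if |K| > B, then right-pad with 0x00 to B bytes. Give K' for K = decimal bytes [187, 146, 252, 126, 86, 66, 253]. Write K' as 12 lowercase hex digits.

|K| = 7 > B = 6, so first hash the key.
H(K): sum = 187+146+252+126+86+66+253 = 1116 → 04 5c.
Zero-pad H(K) = 04 5c to 6 bytes: K' = 04 5c 00 00 00 00.

045c00000000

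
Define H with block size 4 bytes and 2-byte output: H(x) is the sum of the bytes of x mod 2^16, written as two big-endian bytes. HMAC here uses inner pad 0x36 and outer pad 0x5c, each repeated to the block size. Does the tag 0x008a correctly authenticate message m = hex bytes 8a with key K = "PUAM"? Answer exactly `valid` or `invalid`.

valid

Key "PUAM" = 50 55 41 4d is exactly B = 4 bytes: K' = 50 55 41 4d.
K' ⊕ ipad = 66 63 77 7b; K' ⊕ opad = 0c 09 1d 11.
Inner hash: sum = 102+99+119+123+138 = 581 → 02 45.
Outer hash (recomputed tag): sum = 12+9+29+17+2+69 = 138 → 00 8a.
Recomputed tag = 008a; claimed = 008a → match.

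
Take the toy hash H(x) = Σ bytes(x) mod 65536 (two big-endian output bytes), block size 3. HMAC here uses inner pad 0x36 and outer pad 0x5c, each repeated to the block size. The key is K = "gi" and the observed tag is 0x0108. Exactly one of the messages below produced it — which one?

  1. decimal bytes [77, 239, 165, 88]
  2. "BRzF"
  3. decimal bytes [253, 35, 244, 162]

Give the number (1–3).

Key "gi" = 67 69 is 2 bytes ≤ B = 3; zero-pad to 3 bytes: K' = 67 69 00.
K' ⊕ ipad = 51 5f 36; K' ⊕ opad = 3b 35 5c.
m1: inner = H(51 5f 36 4d ef a5 58) = 03 1f; tag = H(3b 35 5c 03 1f) = 00ee
m2: inner = H(51 5f 36 42 52 7a 46) = 02 3a; tag = H(3b 35 5c 02 3a) = 0108 ← matches
m3: inner = H(51 5f 36 fd 23 f4 a2) = 03 9c; tag = H(3b 35 5c 03 9c) = 016b

2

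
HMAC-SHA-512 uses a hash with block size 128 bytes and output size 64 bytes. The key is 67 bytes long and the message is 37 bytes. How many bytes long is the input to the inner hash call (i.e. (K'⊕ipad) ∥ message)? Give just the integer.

Key is 67 ≤ 128 bytes, zero-padded: |K'| = 128.
Inner input = (K'⊕ipad) ∥ m → 128 + 37 = 165 bytes.

165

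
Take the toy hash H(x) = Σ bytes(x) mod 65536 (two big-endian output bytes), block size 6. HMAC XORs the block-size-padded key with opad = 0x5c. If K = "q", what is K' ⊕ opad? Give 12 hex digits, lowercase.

Key "q" = 71 is 1 byte ≤ B = 6; zero-pad to 6 bytes: K' = 71 00 00 00 00 00.
XOR each byte with 0x5c: 71⊕5c=2d, 00⊕5c=5c, 00⊕5c=5c, 00⊕5c=5c, 00⊕5c=5c, 00⊕5c=5c.

2d5c5c5c5c5c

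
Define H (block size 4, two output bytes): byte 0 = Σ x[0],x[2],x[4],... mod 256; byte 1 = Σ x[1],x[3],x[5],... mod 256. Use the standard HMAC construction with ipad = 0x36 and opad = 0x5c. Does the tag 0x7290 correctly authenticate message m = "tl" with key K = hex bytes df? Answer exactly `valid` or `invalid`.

Key hex bytes df is 1 byte ≤ B = 4; zero-pad to 4 bytes: K' = df 00 00 00.
K' ⊕ ipad = e9 36 36 36; K' ⊕ opad = 83 5c 5c 5c.
Inner hash: even-index sum = 403 mod 256 = 147; odd-index sum = 216 mod 256 = 216 → 93 d8.
Outer hash (recomputed tag): even-index sum = 370 mod 256 = 114; odd-index sum = 400 mod 256 = 144 → 72 90.
Recomputed tag = 7290; claimed = 7290 → match.

valid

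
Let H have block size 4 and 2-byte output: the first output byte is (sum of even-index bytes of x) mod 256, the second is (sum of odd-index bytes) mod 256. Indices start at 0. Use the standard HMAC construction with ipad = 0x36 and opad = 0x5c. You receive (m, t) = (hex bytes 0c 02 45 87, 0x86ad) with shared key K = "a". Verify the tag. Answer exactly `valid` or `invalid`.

invalid

Key "a" = 61 is 1 byte ≤ B = 4; zero-pad to 4 bytes: K' = 61 00 00 00.
K' ⊕ ipad = 57 36 36 36; K' ⊕ opad = 3d 5c 5c 5c.
Inner hash: even-index sum = 222 mod 256 = 222; odd-index sum = 245 mod 256 = 245 → de f5.
Outer hash (recomputed tag): even-index sum = 375 mod 256 = 119; odd-index sum = 429 mod 256 = 173 → 77 ad.
Recomputed tag = 77ad; claimed = 86ad → mismatch.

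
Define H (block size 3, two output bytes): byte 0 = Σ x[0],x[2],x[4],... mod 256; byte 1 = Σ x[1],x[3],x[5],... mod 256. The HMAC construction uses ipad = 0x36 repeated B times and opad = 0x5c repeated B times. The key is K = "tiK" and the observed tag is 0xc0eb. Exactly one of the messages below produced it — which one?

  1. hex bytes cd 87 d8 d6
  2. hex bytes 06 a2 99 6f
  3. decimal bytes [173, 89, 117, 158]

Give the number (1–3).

Key "tiK" = 74 69 4b is exactly B = 3 bytes: K' = 74 69 4b.
K' ⊕ ipad = 42 5f 7d; K' ⊕ opad = 28 35 17.
m1: inner = H(42 5f 7d cd 87 d8 d6) = 1c 04; tag = H(28 35 17 1c 04) = 4351
m2: inner = H(42 5f 7d 06 a2 99 6f) = d0 fe; tag = H(28 35 17 d0 fe) = 3d05
m3: inner = H(42 5f 7d ad 59 75 9e) = b6 81; tag = H(28 35 17 b6 81) = c0eb ← matches

3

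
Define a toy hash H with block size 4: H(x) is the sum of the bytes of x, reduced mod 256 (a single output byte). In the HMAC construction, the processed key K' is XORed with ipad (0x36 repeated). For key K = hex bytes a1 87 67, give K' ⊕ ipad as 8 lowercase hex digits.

97b15136

Key hex bytes a1 87 67 is 3 bytes ≤ B = 4; zero-pad to 4 bytes: K' = a1 87 67 00.
XOR each byte with 0x36: a1⊕36=97, 87⊕36=b1, 67⊕36=51, 00⊕36=36.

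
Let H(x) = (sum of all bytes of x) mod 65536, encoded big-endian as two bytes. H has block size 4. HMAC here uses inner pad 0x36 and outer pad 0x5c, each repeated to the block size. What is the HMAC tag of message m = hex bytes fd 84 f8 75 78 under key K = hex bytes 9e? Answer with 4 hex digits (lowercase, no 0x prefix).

Key hex bytes 9e is 1 byte ≤ B = 4; zero-pad to 4 bytes: K' = 9e 00 00 00.
K' ⊕ ipad = a8 36 36 36.  K' ⊕ opad = c2 5c 5c 5c.
Inner input = (K'⊕ipad) ∥ m = a8 36 36 36 ∥ fd 84 f8 75 78.
Inner hash: sum = 168+54+54+54+253+132+248+117+120 = 1200 → 04 b0.
Outer input = (K'⊕opad) ∥ inner = c2 5c 5c 5c ∥ 04 b0.
Outer hash (tag): sum = 194+92+92+92+4+176 = 650 → 02 8a.

028a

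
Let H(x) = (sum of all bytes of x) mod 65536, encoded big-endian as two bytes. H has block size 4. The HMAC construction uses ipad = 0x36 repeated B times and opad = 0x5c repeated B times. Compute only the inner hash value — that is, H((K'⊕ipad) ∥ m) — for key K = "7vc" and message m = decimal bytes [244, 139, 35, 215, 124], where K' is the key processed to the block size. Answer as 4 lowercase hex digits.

03c1

Key "7vc" = 37 76 63 is 3 bytes ≤ B = 4; zero-pad to 4 bytes: K' = 37 76 63 00.
K' ⊕ ipad = 01 40 55 36.
Inner input = 01 40 55 36 ∥ f4 8b 23 d7 7c.
Inner hash: sum = 1+64+85+54+244+139+35+215+124 = 961 → 03 c1.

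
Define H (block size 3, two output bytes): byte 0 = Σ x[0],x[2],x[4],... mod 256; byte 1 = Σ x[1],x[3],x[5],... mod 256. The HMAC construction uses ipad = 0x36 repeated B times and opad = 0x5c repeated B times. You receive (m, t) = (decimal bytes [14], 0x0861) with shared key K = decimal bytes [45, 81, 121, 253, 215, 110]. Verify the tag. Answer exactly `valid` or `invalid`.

invalid

Key decimal bytes [45, 81, 121, 253, 215, 110] = 2d 51 79 fd d7 6e is 6 bytes > B = 3, so hash it first: H(key) = 7d bc, then zero-pad to 3 bytes: K' = 7d bc 00.
K' ⊕ ipad = 4b 8a 36; K' ⊕ opad = 21 e0 5c.
Inner hash: even-index sum = 129 mod 256 = 129; odd-index sum = 152 mod 256 = 152 → 81 98.
Outer hash (recomputed tag): even-index sum = 277 mod 256 = 21; odd-index sum = 353 mod 256 = 97 → 15 61.
Recomputed tag = 1561; claimed = 0861 → mismatch.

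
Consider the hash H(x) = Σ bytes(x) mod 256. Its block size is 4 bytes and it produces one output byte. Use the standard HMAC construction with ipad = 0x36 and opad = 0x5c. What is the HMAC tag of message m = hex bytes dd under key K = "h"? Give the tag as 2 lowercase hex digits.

25

Key "h" = 68 is 1 byte ≤ B = 4; zero-pad to 4 bytes: K' = 68 00 00 00.
K' ⊕ ipad = 5e 36 36 36.  K' ⊕ opad = 34 5c 5c 5c.
Inner input = (K'⊕ipad) ∥ m = 5e 36 36 36 ∥ dd.
Inner hash: sum = 94+54+54+54+221 = 477; mod 256 = 221 → dd.
Outer input = (K'⊕opad) ∥ inner = 34 5c 5c 5c ∥ dd.
Outer hash (tag): sum = 52+92+92+92+221 = 549; mod 256 = 37 → 25.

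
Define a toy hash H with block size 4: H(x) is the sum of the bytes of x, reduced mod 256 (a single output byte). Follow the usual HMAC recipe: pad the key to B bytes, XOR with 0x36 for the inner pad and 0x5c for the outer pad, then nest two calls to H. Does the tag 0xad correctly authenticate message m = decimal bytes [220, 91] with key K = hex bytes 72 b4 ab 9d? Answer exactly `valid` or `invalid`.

invalid

Key hex bytes 72 b4 ab 9d is exactly B = 4 bytes: K' = 72 b4 ab 9d.
K' ⊕ ipad = 44 82 9d ab; K' ⊕ opad = 2e e8 f7 c1.
Inner hash: sum = 68+130+157+171+220+91 = 837; mod 256 = 69 → 45.
Outer hash (recomputed tag): sum = 46+232+247+193+69 = 787; mod 256 = 19 → 13.
Recomputed tag = 13; claimed = ad → mismatch.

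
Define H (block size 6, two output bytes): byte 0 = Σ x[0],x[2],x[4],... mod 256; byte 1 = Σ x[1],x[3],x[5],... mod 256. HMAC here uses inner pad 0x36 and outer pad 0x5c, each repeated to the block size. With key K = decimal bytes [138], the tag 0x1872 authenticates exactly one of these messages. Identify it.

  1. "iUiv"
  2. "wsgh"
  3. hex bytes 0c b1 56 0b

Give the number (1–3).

3

Key decimal bytes [138] = 8a is 1 byte ≤ B = 6; zero-pad to 6 bytes: K' = 8a 00 00 00 00 00.
K' ⊕ ipad = bc 36 36 36 36 36; K' ⊕ opad = d6 5c 5c 5c 5c 5c.
m1: inner = H(bc 36 36 36 36 36 69 55 69 76) = fa 6d; tag = H(d6 5c 5c 5c 5c 5c fa 6d) = 8881
m2: inner = H(bc 36 36 36 36 36 77 73 67 68) = 06 7d; tag = H(d6 5c 5c 5c 5c 5c 06 7d) = 9491
m3: inner = H(bc 36 36 36 36 36 0c b1 56 0b) = 8a 5e; tag = H(d6 5c 5c 5c 5c 5c 8a 5e) = 1872 ← matches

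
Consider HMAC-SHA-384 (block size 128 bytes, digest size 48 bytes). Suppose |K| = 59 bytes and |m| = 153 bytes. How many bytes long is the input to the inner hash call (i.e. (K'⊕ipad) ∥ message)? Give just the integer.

281

Key is 59 ≤ 128 bytes, zero-padded: |K'| = 128.
Inner input = (K'⊕ipad) ∥ m → 128 + 153 = 281 bytes.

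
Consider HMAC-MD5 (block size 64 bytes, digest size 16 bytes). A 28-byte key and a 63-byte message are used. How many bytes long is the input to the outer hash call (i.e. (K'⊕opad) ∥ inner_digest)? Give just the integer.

80

Key is 28 ≤ 64 bytes, zero-padded: |K'| = 64.
Outer input = (K'⊕opad) ∥ H(inner) → 64 + 16 = 80 bytes.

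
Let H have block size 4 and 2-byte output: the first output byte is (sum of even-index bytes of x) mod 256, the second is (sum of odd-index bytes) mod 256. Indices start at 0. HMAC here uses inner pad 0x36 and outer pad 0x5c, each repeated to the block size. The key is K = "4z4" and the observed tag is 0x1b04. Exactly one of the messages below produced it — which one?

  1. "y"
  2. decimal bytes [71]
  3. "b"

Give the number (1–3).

Key "4z4" = 34 7a 34 is 3 bytes ≤ B = 4; zero-pad to 4 bytes: K' = 34 7a 34 00.
K' ⊕ ipad = 02 4c 02 36; K' ⊕ opad = 68 26 68 5c.
m1: inner = H(02 4c 02 36 79) = 7d 82; tag = H(68 26 68 5c 7d 82) = 4d04
m2: inner = H(02 4c 02 36 47) = 4b 82; tag = H(68 26 68 5c 4b 82) = 1b04 ← matches
m3: inner = H(02 4c 02 36 62) = 66 82; tag = H(68 26 68 5c 66 82) = 3604

2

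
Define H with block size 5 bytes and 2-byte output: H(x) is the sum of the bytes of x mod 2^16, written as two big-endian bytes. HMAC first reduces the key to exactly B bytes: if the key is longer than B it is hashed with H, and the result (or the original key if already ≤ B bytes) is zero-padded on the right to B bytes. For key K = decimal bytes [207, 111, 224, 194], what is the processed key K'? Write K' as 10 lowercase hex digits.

Key decimal bytes [207, 111, 224, 194] = cf 6f e0 c2 is 4 bytes ≤ B = 5; zero-pad to 5 bytes: K' = cf 6f e0 c2 00.

cf6fe0c200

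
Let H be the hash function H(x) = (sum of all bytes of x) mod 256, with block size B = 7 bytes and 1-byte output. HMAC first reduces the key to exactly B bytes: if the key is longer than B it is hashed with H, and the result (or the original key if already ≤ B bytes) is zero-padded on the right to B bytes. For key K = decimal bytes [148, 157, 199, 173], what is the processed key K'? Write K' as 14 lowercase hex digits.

949dc7ad000000

Key decimal bytes [148, 157, 199, 173] = 94 9d c7 ad is 4 bytes ≤ B = 7; zero-pad to 7 bytes: K' = 94 9d c7 ad 00 00 00.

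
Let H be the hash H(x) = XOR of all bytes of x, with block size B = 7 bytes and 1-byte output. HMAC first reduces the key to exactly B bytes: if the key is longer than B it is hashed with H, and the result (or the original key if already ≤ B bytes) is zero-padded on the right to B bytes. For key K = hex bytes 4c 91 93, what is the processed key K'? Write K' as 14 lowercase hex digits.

4c919300000000

Key hex bytes 4c 91 93 is 3 bytes ≤ B = 7; zero-pad to 7 bytes: K' = 4c 91 93 00 00 00 00.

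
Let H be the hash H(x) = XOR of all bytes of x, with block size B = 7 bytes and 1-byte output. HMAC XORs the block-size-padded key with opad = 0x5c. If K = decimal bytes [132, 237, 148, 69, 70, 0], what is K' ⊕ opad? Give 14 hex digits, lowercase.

Key decimal bytes [132, 237, 148, 69, 70, 0] = 84 ed 94 45 46 00 is 6 bytes ≤ B = 7; zero-pad to 7 bytes: K' = 84 ed 94 45 46 00 00.
XOR each byte with 0x5c: 84⊕5c=d8, ed⊕5c=b1, 94⊕5c=c8, 45⊕5c=19, 46⊕5c=1a, 00⊕5c=5c, 00⊕5c=5c.

d8b1c8191a5c5c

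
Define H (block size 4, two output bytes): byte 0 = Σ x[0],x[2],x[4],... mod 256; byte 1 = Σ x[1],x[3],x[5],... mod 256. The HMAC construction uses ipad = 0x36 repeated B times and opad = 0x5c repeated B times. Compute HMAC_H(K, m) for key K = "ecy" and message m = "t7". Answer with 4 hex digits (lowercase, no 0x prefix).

Key "ecy" = 65 63 79 is 3 bytes ≤ B = 4; zero-pad to 4 bytes: K' = 65 63 79 00.
K' ⊕ ipad = 53 55 4f 36.  K' ⊕ opad = 39 3f 25 5c.
Inner input = (K'⊕ipad) ∥ m = 53 55 4f 36 ∥ 74 37.
Inner hash: even-index sum = 278 mod 256 = 22; odd-index sum = 194 mod 256 = 194 → 16 c2.
Outer input = (K'⊕opad) ∥ inner = 39 3f 25 5c ∥ 16 c2.
Outer hash (tag): even-index sum = 116 mod 256 = 116; odd-index sum = 349 mod 256 = 93 → 74 5d.

745d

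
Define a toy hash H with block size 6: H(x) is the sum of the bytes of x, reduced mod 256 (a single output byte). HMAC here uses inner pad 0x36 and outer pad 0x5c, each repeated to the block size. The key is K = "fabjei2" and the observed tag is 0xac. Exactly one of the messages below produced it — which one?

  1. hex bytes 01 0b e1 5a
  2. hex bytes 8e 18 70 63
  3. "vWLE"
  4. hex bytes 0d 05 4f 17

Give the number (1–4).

3

Key "fabjei2" = 66 61 62 6a 65 69 32 is 7 bytes > B = 6, so hash it first: H(key) = 93, then zero-pad to 6 bytes: K' = 93 00 00 00 00 00.
K' ⊕ ipad = a5 36 36 36 36 36; K' ⊕ opad = cf 5c 5c 5c 5c 5c.
m1: inner = H(a5 36 36 36 36 36 01 0b e1 5a) = fa; tag = H(cf 5c 5c 5c 5c 5c fa) = 95
m2: inner = H(a5 36 36 36 36 36 8e 18 70 63) = 2c; tag = H(cf 5c 5c 5c 5c 5c 2c) = c7
m3: inner = H(a5 36 36 36 36 36 76 57 4c 45) = 11; tag = H(cf 5c 5c 5c 5c 5c 11) = ac ← matches
m4: inner = H(a5 36 36 36 36 36 0d 05 4f 17) = 2b; tag = H(cf 5c 5c 5c 5c 5c 2b) = c6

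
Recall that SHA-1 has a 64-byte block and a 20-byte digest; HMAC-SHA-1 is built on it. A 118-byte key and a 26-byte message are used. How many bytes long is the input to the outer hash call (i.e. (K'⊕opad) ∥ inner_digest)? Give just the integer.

Key is 118 > 64 bytes, so it is hashed to 20 bytes then zero-padded to 64: |K'| = 64.
Outer input = (K'⊕opad) ∥ H(inner) → 64 + 20 = 84 bytes.

84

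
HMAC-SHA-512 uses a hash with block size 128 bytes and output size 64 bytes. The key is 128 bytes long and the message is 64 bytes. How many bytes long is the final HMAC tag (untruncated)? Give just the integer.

The tag is one SHA-512 digest: 64 bytes.

64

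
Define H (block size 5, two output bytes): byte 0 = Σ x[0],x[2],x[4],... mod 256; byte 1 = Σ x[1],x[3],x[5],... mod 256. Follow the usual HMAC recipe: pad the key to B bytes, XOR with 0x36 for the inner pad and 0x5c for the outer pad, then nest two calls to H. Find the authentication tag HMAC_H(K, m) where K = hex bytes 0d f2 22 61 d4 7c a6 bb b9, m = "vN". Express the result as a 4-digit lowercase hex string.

Key hex bytes 0d f2 22 61 d4 7c a6 bb b9 is 9 bytes > B = 5, so hash it first: H(key) = 62 8a, then zero-pad to 5 bytes: K' = 62 8a 00 00 00.
K' ⊕ ipad = 54 bc 36 36 36.  K' ⊕ opad = 3e d6 5c 5c 5c.
Inner input = (K'⊕ipad) ∥ m = 54 bc 36 36 36 ∥ 76 4e.
Inner hash: even-index sum = 270 mod 256 = 14; odd-index sum = 360 mod 256 = 104 → 0e 68.
Outer input = (K'⊕opad) ∥ inner = 3e d6 5c 5c 5c ∥ 0e 68.
Outer hash (tag): even-index sum = 350 mod 256 = 94; odd-index sum = 320 mod 256 = 64 → 5e 40.

5e40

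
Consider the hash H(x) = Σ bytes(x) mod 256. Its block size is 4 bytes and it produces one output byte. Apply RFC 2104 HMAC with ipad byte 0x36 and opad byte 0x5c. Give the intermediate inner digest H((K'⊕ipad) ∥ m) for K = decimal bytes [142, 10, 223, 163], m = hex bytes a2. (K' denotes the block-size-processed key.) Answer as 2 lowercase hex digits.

Key decimal bytes [142, 10, 223, 163] = 8e 0a df a3 is exactly B = 4 bytes: K' = 8e 0a df a3.
K' ⊕ ipad = b8 3c e9 95.
Inner input = b8 3c e9 95 ∥ a2.
Inner hash: sum = 184+60+233+149+162 = 788; mod 256 = 20 → 14.

14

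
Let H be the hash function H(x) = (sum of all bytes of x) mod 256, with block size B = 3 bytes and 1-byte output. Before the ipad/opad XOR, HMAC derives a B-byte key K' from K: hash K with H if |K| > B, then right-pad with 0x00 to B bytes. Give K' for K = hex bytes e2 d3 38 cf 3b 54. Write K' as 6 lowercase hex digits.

|K| = 6 > B = 3, so first hash the key.
H(K): sum = 226+211+56+207+59+84 = 843; mod 256 = 75 → 4b.
Zero-pad H(K) = 4b to 3 bytes: K' = 4b 00 00.

4b0000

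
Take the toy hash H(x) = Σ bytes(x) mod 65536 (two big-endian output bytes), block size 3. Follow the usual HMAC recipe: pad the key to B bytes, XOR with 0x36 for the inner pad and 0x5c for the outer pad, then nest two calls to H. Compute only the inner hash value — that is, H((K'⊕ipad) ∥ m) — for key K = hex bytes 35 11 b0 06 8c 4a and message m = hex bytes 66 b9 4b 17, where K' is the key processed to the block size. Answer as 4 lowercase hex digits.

02d2

Key hex bytes 35 11 b0 06 8c 4a is 6 bytes > B = 3, so hash it first: H(key) = 01 d2, then zero-pad to 3 bytes: K' = 01 d2 00.
K' ⊕ ipad = 37 e4 36.
Inner input = 37 e4 36 ∥ 66 b9 4b 17.
Inner hash: sum = 55+228+54+102+185+75+23 = 722 → 02 d2.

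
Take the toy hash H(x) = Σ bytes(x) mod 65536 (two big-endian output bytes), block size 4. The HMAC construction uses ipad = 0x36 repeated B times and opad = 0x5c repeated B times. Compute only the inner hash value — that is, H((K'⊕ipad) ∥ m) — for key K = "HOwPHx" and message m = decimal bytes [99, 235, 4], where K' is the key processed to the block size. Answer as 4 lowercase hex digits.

021a

Key "HOwPHx" = 48 4f 77 50 48 78 is 6 bytes > B = 4, so hash it first: H(key) = 02 1e, then zero-pad to 4 bytes: K' = 02 1e 00 00.
K' ⊕ ipad = 34 28 36 36.
Inner input = 34 28 36 36 ∥ 63 eb 04.
Inner hash: sum = 52+40+54+54+99+235+4 = 538 → 02 1a.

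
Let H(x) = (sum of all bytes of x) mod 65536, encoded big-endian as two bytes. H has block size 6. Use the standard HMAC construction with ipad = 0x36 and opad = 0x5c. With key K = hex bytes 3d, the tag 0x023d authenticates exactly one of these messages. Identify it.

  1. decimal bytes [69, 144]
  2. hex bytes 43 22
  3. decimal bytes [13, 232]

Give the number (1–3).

3

Key hex bytes 3d is 1 byte ≤ B = 6; zero-pad to 6 bytes: K' = 3d 00 00 00 00 00.
K' ⊕ ipad = 0b 36 36 36 36 36; K' ⊕ opad = 61 5c 5c 5c 5c 5c.
m1: inner = H(0b 36 36 36 36 36 45 90) = 01 ee; tag = H(61 5c 5c 5c 5c 5c 01 ee) = 031c
m2: inner = H(0b 36 36 36 36 36 43 22) = 01 7e; tag = H(61 5c 5c 5c 5c 5c 01 7e) = 02ac
m3: inner = H(0b 36 36 36 36 36 0d e8) = 02 0e; tag = H(61 5c 5c 5c 5c 5c 02 0e) = 023d ← matches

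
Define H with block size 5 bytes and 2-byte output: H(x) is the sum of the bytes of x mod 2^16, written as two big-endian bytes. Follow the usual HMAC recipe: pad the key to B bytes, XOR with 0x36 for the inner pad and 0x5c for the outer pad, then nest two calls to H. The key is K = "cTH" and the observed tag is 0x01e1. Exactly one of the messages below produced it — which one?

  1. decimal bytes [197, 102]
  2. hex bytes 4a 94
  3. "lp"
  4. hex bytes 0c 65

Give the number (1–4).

Key "cTH" = 63 54 48 is 3 bytes ≤ B = 5; zero-pad to 5 bytes: K' = 63 54 48 00 00.
K' ⊕ ipad = 55 62 7e 36 36; K' ⊕ opad = 3f 08 14 5c 5c.
m1: inner = H(55 62 7e 36 36 c5 66) = 02 cc; tag = H(3f 08 14 5c 5c 02 cc) = 01e1 ← matches
m2: inner = H(55 62 7e 36 36 4a 94) = 02 7f; tag = H(3f 08 14 5c 5c 02 7f) = 0194
m3: inner = H(55 62 7e 36 36 6c 70) = 02 7d; tag = H(3f 08 14 5c 5c 02 7d) = 0192
m4: inner = H(55 62 7e 36 36 0c 65) = 02 12; tag = H(3f 08 14 5c 5c 02 12) = 0127

1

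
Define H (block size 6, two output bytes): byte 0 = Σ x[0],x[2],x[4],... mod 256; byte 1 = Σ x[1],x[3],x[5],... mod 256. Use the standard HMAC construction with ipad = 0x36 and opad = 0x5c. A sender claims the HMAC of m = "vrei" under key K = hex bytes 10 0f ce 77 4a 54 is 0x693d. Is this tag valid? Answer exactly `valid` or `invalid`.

valid

Key hex bytes 10 0f ce 77 4a 54 is exactly B = 6 bytes: K' = 10 0f ce 77 4a 54.
K' ⊕ ipad = 26 39 f8 41 7c 62; K' ⊕ opad = 4c 53 92 2b 16 08.
Inner hash: even-index sum = 629 mod 256 = 117; odd-index sum = 439 mod 256 = 183 → 75 b7.
Outer hash (recomputed tag): even-index sum = 361 mod 256 = 105; odd-index sum = 317 mod 256 = 61 → 69 3d.
Recomputed tag = 693d; claimed = 693d → match.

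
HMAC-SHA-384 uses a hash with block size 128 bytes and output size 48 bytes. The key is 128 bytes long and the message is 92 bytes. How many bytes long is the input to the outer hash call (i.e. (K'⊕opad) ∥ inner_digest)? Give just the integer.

176

Key is 128 ≤ 128 bytes, zero-padded: |K'| = 128.
Outer input = (K'⊕opad) ∥ H(inner) → 128 + 48 = 176 bytes.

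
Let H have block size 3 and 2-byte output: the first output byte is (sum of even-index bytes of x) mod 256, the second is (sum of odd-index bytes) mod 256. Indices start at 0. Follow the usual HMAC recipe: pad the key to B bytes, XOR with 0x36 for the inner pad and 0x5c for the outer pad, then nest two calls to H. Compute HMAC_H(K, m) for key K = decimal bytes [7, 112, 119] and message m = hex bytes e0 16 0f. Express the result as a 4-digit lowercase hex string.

bbb4

Key decimal bytes [7, 112, 119] = 07 70 77 is exactly B = 3 bytes: K' = 07 70 77.
K' ⊕ ipad = 31 46 41.  K' ⊕ opad = 5b 2c 2b.
Inner input = (K'⊕ipad) ∥ m = 31 46 41 ∥ e0 16 0f.
Inner hash: even-index sum = 136 mod 256 = 136; odd-index sum = 309 mod 256 = 53 → 88 35.
Outer input = (K'⊕opad) ∥ inner = 5b 2c 2b ∥ 88 35.
Outer hash (tag): even-index sum = 187 mod 256 = 187; odd-index sum = 180 mod 256 = 180 → bb b4.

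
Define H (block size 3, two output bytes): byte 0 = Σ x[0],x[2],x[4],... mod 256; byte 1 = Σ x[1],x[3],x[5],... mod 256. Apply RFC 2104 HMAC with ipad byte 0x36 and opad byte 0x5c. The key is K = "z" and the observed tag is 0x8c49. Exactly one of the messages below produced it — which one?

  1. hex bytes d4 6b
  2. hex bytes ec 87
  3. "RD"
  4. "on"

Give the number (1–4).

Key "z" = 7a is 1 byte ≤ B = 3; zero-pad to 3 bytes: K' = 7a 00 00.
K' ⊕ ipad = 4c 36 36; K' ⊕ opad = 26 5c 5c.
m1: inner = H(4c 36 36 d4 6b) = ed 0a; tag = H(26 5c 5c ed 0a) = 8c49 ← matches
m2: inner = H(4c 36 36 ec 87) = 09 22; tag = H(26 5c 5c 09 22) = a465
m3: inner = H(4c 36 36 52 44) = c6 88; tag = H(26 5c 5c c6 88) = 0a22
m4: inner = H(4c 36 36 6f 6e) = f0 a5; tag = H(26 5c 5c f0 a5) = 274c

1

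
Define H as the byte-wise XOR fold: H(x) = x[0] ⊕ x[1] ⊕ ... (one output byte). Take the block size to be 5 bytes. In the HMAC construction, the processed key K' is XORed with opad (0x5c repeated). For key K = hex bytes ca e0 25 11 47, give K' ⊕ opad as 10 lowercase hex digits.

96bc794d1b

Key hex bytes ca e0 25 11 47 is exactly B = 5 bytes: K' = ca e0 25 11 47.
XOR each byte with 0x5c: ca⊕5c=96, e0⊕5c=bc, 25⊕5c=79, 11⊕5c=4d, 47⊕5c=1b.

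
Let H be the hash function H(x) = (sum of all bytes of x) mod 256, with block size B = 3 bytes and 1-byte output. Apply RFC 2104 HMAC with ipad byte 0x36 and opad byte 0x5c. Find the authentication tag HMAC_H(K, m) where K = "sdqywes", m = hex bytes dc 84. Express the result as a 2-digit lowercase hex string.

Key "sdqywes" = 73 64 71 79 77 65 73 is 7 bytes > B = 3, so hash it first: H(key) = 10, then zero-pad to 3 bytes: K' = 10 00 00.
K' ⊕ ipad = 26 36 36.  K' ⊕ opad = 4c 5c 5c.
Inner input = (K'⊕ipad) ∥ m = 26 36 36 ∥ dc 84.
Inner hash: sum = 38+54+54+220+132 = 498; mod 256 = 242 → f2.
Outer input = (K'⊕opad) ∥ inner = 4c 5c 5c ∥ f2.
Outer hash (tag): sum = 76+92+92+242 = 502; mod 256 = 246 → f6.

f6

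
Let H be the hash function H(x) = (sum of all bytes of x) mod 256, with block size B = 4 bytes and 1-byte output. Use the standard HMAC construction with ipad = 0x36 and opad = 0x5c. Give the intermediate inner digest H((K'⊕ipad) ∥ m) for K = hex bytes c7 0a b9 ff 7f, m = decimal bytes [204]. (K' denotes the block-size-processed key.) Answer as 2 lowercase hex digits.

ac

Key hex bytes c7 0a b9 ff 7f is 5 bytes > B = 4, so hash it first: H(key) = 08, then zero-pad to 4 bytes: K' = 08 00 00 00.
K' ⊕ ipad = 3e 36 36 36.
Inner input = 3e 36 36 36 ∥ cc.
Inner hash: sum = 62+54+54+54+204 = 428; mod 256 = 172 → ac.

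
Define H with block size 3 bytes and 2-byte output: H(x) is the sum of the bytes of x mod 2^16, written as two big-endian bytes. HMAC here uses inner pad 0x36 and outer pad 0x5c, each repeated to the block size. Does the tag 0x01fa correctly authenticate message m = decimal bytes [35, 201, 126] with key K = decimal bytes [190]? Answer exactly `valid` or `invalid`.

valid

Key decimal bytes [190] = be is 1 byte ≤ B = 3; zero-pad to 3 bytes: K' = be 00 00.
K' ⊕ ipad = 88 36 36; K' ⊕ opad = e2 5c 5c.
Inner hash: sum = 136+54+54+35+201+126 = 606 → 02 5e.
Outer hash (recomputed tag): sum = 226+92+92+2+94 = 506 → 01 fa.
Recomputed tag = 01fa; claimed = 01fa → match.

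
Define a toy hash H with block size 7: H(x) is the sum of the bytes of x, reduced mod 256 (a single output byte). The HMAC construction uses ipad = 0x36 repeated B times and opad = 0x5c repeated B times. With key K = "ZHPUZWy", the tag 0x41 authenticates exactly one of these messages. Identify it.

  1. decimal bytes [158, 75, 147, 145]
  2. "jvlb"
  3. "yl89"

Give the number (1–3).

1

Key "ZHPUZWy" = 5a 48 50 55 5a 57 79 is exactly B = 7 bytes: K' = 5a 48 50 55 5a 57 79.
K' ⊕ ipad = 6c 7e 66 63 6c 61 4f; K' ⊕ opad = 06 14 0c 09 06 0b 25.
m1: inner = H(6c 7e 66 63 6c 61 4f 9e 4b 93 91) = dc; tag = H(06 14 0c 09 06 0b 25 dc) = 41 ← matches
m2: inner = H(6c 7e 66 63 6c 61 4f 6a 76 6c 62) = 7d; tag = H(06 14 0c 09 06 0b 25 7d) = e2
m3: inner = H(6c 7e 66 63 6c 61 4f 79 6c 38 39) = 25; tag = H(06 14 0c 09 06 0b 25 25) = 8a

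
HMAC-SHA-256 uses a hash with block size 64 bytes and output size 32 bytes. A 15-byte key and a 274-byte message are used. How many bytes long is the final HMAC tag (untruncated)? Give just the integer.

32

The tag is one SHA-256 digest: 32 bytes.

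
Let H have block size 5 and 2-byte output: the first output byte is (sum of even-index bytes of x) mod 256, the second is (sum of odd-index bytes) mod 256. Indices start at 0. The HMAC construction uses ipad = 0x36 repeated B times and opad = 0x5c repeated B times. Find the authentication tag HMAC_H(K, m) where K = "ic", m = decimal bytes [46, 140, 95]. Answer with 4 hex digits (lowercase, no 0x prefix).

Key "ic" = 69 63 is 2 bytes ≤ B = 5; zero-pad to 5 bytes: K' = 69 63 00 00 00.
K' ⊕ ipad = 5f 55 36 36 36.  K' ⊕ opad = 35 3f 5c 5c 5c.
Inner input = (K'⊕ipad) ∥ m = 5f 55 36 36 36 ∥ 2e 8c 5f.
Inner hash: even-index sum = 343 mod 256 = 87; odd-index sum = 280 mod 256 = 24 → 57 18.
Outer input = (K'⊕opad) ∥ inner = 35 3f 5c 5c 5c ∥ 57 18.
Outer hash (tag): even-index sum = 261 mod 256 = 5; odd-index sum = 242 mod 256 = 242 → 05 f2.

05f2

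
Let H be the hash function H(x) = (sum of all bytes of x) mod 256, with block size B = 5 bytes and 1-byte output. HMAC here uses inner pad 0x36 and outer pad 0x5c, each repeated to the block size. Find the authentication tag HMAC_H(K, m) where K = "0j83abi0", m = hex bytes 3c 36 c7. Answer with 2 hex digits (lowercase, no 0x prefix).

15

Key "0j83abi0" = 30 6a 38 33 61 62 69 30 is 8 bytes > B = 5, so hash it first: H(key) = 61, then zero-pad to 5 bytes: K' = 61 00 00 00 00.
K' ⊕ ipad = 57 36 36 36 36.  K' ⊕ opad = 3d 5c 5c 5c 5c.
Inner input = (K'⊕ipad) ∥ m = 57 36 36 36 36 ∥ 3c 36 c7.
Inner hash: sum = 87+54+54+54+54+60+54+199 = 616; mod 256 = 104 → 68.
Outer input = (K'⊕opad) ∥ inner = 3d 5c 5c 5c 5c ∥ 68.
Outer hash (tag): sum = 61+92+92+92+92+104 = 533; mod 256 = 21 → 15.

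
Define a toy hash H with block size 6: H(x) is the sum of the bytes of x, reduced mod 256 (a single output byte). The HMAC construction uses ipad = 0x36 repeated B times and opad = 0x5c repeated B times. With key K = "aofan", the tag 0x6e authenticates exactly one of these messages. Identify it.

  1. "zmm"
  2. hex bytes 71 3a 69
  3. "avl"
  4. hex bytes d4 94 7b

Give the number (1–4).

2

Key "aofan" = 61 6f 66 61 6e is 5 bytes ≤ B = 6; zero-pad to 6 bytes: K' = 61 6f 66 61 6e 00.
K' ⊕ ipad = 57 59 50 57 58 36; K' ⊕ opad = 3d 33 3a 3d 32 5c.
m1: inner = H(57 59 50 57 58 36 7a 6d 6d) = 39; tag = H(3d 33 3a 3d 32 5c 39) = ae
m2: inner = H(57 59 50 57 58 36 71 3a 69) = f9; tag = H(3d 33 3a 3d 32 5c f9) = 6e ← matches
m3: inner = H(57 59 50 57 58 36 61 76 6c) = 28; tag = H(3d 33 3a 3d 32 5c 28) = 9d
m4: inner = H(57 59 50 57 58 36 d4 94 7b) = c8; tag = H(3d 33 3a 3d 32 5c c8) = 3d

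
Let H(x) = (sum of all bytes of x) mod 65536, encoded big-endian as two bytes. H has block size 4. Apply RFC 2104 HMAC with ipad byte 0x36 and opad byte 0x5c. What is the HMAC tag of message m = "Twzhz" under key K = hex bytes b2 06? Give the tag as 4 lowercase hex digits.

Key hex bytes b2 06 is 2 bytes ≤ B = 4; zero-pad to 4 bytes: K' = b2 06 00 00.
K' ⊕ ipad = 84 30 36 36.  K' ⊕ opad = ee 5a 5c 5c.
Inner input = (K'⊕ipad) ∥ m = 84 30 36 36 ∥ 54 77 7a 68 7a.
Inner hash: sum = 132+48+54+54+84+119+122+104+122 = 839 → 03 47.
Outer input = (K'⊕opad) ∥ inner = ee 5a 5c 5c ∥ 03 47.
Outer hash (tag): sum = 238+90+92+92+3+71 = 586 → 02 4a.

024a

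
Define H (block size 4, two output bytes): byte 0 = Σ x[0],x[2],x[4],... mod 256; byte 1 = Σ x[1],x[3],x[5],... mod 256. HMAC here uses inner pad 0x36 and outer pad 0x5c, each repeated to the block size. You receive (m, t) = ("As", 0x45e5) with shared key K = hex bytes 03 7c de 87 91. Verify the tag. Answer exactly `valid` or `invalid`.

invalid

Key hex bytes 03 7c de 87 91 is 5 bytes > B = 4, so hash it first: H(key) = 72 03, then zero-pad to 4 bytes: K' = 72 03 00 00.
K' ⊕ ipad = 44 35 36 36; K' ⊕ opad = 2e 5f 5c 5c.
Inner hash: even-index sum = 187 mod 256 = 187; odd-index sum = 222 mod 256 = 222 → bb de.
Outer hash (recomputed tag): even-index sum = 325 mod 256 = 69; odd-index sum = 409 mod 256 = 153 → 45 99.
Recomputed tag = 4599; claimed = 45e5 → mismatch.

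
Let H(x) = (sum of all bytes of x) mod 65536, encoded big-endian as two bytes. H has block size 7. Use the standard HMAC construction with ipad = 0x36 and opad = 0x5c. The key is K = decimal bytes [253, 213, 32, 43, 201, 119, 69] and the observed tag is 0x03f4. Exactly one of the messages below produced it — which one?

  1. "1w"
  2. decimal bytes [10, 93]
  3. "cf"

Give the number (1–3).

2

Key decimal bytes [253, 213, 32, 43, 201, 119, 69] = fd d5 20 2b c9 77 45 is exactly B = 7 bytes: K' = fd d5 20 2b c9 77 45.
K' ⊕ ipad = cb e3 16 1d ff 41 73; K' ⊕ opad = a1 89 7c 77 95 2b 19.
m1: inner = H(cb e3 16 1d ff 41 73 31 77) = 04 3c; tag = H(a1 89 7c 77 95 2b 19 04 3c) = 0336
m2: inner = H(cb e3 16 1d ff 41 73 0a 5d) = 03 fb; tag = H(a1 89 7c 77 95 2b 19 03 fb) = 03f4 ← matches
m3: inner = H(cb e3 16 1d ff 41 73 63 66) = 04 5d; tag = H(a1 89 7c 77 95 2b 19 04 5d) = 0357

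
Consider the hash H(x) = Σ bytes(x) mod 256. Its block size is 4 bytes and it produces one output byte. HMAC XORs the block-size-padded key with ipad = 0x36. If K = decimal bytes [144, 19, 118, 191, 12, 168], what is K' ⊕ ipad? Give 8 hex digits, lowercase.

ba363636

Key decimal bytes [144, 19, 118, 191, 12, 168] = 90 13 76 bf 0c a8 is 6 bytes > B = 4, so hash it first: H(key) = 8c, then zero-pad to 4 bytes: K' = 8c 00 00 00.
XOR each byte with 0x36: 8c⊕36=ba, 00⊕36=36, 00⊕36=36, 00⊕36=36.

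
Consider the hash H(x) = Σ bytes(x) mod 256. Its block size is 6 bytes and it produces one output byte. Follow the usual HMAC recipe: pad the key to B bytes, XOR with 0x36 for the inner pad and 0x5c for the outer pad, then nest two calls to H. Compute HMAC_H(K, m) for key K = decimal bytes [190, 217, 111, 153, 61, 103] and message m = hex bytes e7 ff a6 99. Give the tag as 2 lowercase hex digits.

fb

Key decimal bytes [190, 217, 111, 153, 61, 103] = be d9 6f 99 3d 67 is exactly B = 6 bytes: K' = be d9 6f 99 3d 67.
K' ⊕ ipad = 88 ef 59 af 0b 51.  K' ⊕ opad = e2 85 33 c5 61 3b.
Inner input = (K'⊕ipad) ∥ m = 88 ef 59 af 0b 51 ∥ e7 ff a6 99.
Inner hash: sum = 136+239+89+175+11+81+231+255+166+153 = 1536; mod 256 = 0 → 00.
Outer input = (K'⊕opad) ∥ inner = e2 85 33 c5 61 3b ∥ 00.
Outer hash (tag): sum = 226+133+51+197+97+59+0 = 763; mod 256 = 251 → fb.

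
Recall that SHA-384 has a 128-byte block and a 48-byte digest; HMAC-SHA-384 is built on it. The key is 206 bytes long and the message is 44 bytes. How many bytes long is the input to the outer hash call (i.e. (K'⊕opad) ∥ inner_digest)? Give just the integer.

176

Key is 206 > 128 bytes, so it is hashed to 48 bytes then zero-padded to 128: |K'| = 128.
Outer input = (K'⊕opad) ∥ H(inner) → 128 + 48 = 176 bytes.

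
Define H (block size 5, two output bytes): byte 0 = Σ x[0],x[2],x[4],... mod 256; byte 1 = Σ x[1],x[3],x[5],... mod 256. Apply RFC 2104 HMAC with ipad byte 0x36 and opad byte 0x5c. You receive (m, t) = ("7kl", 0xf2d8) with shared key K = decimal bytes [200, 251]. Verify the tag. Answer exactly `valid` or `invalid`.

Key decimal bytes [200, 251] = c8 fb is 2 bytes ≤ B = 5; zero-pad to 5 bytes: K' = c8 fb 00 00 00.
K' ⊕ ipad = fe cd 36 36 36; K' ⊕ opad = 94 a7 5c 5c 5c.
Inner hash: even-index sum = 469 mod 256 = 213; odd-index sum = 422 mod 256 = 166 → d5 a6.
Outer hash (recomputed tag): even-index sum = 498 mod 256 = 242; odd-index sum = 472 mod 256 = 216 → f2 d8.
Recomputed tag = f2d8; claimed = f2d8 → match.

valid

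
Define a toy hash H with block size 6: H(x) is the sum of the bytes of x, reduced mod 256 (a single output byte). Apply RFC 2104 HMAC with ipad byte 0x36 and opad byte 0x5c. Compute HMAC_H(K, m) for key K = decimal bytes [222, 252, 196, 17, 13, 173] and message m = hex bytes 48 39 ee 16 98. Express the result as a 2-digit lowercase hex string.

Key decimal bytes [222, 252, 196, 17, 13, 173] = de fc c4 11 0d ad is exactly B = 6 bytes: K' = de fc c4 11 0d ad.
K' ⊕ ipad = e8 ca f2 27 3b 9b.  K' ⊕ opad = 82 a0 98 4d 51 f1.
Inner input = (K'⊕ipad) ∥ m = e8 ca f2 27 3b 9b ∥ 48 39 ee 16 98.
Inner hash: sum = 232+202+242+39+59+155+72+57+238+22+152 = 1470; mod 256 = 190 → be.
Outer input = (K'⊕opad) ∥ inner = 82 a0 98 4d 51 f1 ∥ be.
Outer hash (tag): sum = 130+160+152+77+81+241+190 = 1031; mod 256 = 7 → 07.

07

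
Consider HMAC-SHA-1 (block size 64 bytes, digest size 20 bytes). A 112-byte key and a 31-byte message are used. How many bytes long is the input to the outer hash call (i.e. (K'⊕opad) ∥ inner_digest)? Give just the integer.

84

Key is 112 > 64 bytes, so it is hashed to 20 bytes then zero-padded to 64: |K'| = 64.
Outer input = (K'⊕opad) ∥ H(inner) → 64 + 20 = 84 bytes.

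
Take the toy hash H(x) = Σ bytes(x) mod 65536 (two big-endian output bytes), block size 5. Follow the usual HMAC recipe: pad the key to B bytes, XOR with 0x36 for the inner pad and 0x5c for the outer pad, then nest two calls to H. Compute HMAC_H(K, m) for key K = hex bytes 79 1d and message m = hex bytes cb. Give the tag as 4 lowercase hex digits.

0262

Key hex bytes 79 1d is 2 bytes ≤ B = 5; zero-pad to 5 bytes: K' = 79 1d 00 00 00.
K' ⊕ ipad = 4f 2b 36 36 36.  K' ⊕ opad = 25 41 5c 5c 5c.
Inner input = (K'⊕ipad) ∥ m = 4f 2b 36 36 36 ∥ cb.
Inner hash: sum = 79+43+54+54+54+203 = 487 → 01 e7.
Outer input = (K'⊕opad) ∥ inner = 25 41 5c 5c 5c ∥ 01 e7.
Outer hash (tag): sum = 37+65+92+92+92+1+231 = 610 → 02 62.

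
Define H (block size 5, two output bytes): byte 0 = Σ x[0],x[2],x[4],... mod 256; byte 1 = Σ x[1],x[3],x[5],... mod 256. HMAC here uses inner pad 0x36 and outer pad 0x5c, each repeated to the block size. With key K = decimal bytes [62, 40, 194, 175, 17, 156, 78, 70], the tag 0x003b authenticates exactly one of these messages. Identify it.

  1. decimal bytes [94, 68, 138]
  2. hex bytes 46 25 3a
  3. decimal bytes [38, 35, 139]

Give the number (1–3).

2

Key decimal bytes [62, 40, 194, 175, 17, 156, 78, 70] = 3e 28 c2 af 11 9c 4e 46 is 8 bytes > B = 5, so hash it first: H(key) = 5f b9, then zero-pad to 5 bytes: K' = 5f b9 00 00 00.
K' ⊕ ipad = 69 8f 36 36 36; K' ⊕ opad = 03 e5 5c 5c 5c.
m1: inner = H(69 8f 36 36 36 5e 44 8a) = 19 ad; tag = H(03 e5 5c 5c 5c 19 ad) = 685a
m2: inner = H(69 8f 36 36 36 46 25 3a) = fa 45; tag = H(03 e5 5c 5c 5c fa 45) = 003b ← matches
m3: inner = H(69 8f 36 36 36 26 23 8b) = f8 76; tag = H(03 e5 5c 5c 5c f8 76) = 3139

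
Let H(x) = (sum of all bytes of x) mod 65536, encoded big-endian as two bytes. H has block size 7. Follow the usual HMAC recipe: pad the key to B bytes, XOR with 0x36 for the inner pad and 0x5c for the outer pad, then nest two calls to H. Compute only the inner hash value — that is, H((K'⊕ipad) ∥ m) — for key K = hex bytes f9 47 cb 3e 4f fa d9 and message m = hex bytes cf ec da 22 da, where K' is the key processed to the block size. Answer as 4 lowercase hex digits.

080a

Key hex bytes f9 47 cb 3e 4f fa d9 is exactly B = 7 bytes: K' = f9 47 cb 3e 4f fa d9.
K' ⊕ ipad = cf 71 fd 08 79 cc ef.
Inner input = cf 71 fd 08 79 cc ef ∥ cf ec da 22 da.
Inner hash: sum = 207+113+253+8+121+204+239+207+236+218+34+218 = 2058 → 08 0a.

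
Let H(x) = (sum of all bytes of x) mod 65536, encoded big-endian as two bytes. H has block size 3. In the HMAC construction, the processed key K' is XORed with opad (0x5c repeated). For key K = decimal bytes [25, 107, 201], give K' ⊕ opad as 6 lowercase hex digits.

Key decimal bytes [25, 107, 201] = 19 6b c9 is exactly B = 3 bytes: K' = 19 6b c9.
XOR each byte with 0x5c: 19⊕5c=45, 6b⊕5c=37, c9⊕5c=95.

453795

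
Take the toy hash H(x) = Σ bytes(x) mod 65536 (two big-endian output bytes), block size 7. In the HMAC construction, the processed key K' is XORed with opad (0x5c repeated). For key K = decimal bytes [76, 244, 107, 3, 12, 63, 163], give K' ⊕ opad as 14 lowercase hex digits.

Key decimal bytes [76, 244, 107, 3, 12, 63, 163] = 4c f4 6b 03 0c 3f a3 is exactly B = 7 bytes: K' = 4c f4 6b 03 0c 3f a3.
XOR each byte with 0x5c: 4c⊕5c=10, f4⊕5c=a8, 6b⊕5c=37, 03⊕5c=5f, 0c⊕5c=50, 3f⊕5c=63, a3⊕5c=ff.

10a8375f5063ff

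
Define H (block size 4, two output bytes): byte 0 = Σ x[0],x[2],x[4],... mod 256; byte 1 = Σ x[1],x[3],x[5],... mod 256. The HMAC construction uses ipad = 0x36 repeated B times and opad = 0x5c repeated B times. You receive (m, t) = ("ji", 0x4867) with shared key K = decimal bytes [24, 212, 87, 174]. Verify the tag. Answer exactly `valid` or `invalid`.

invalid

Key decimal bytes [24, 212, 87, 174] = 18 d4 57 ae is exactly B = 4 bytes: K' = 18 d4 57 ae.
K' ⊕ ipad = 2e e2 61 98; K' ⊕ opad = 44 88 0b f2.
Inner hash: even-index sum = 249 mod 256 = 249; odd-index sum = 483 mod 256 = 227 → f9 e3.
Outer hash (recomputed tag): even-index sum = 328 mod 256 = 72; odd-index sum = 605 mod 256 = 93 → 48 5d.
Recomputed tag = 485d; claimed = 4867 → mismatch.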